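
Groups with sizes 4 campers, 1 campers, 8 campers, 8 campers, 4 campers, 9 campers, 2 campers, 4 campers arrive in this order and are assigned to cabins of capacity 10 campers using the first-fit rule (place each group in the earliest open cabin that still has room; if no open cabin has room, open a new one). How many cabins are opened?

  4 → cabin 1 (new)  [load 4/10]
  1 → cabin 1  [load 5/10]
  8 → cabin 2 (new)  [load 8/10]
  8 → cabin 3 (new)  [load 8/10]
  4 → cabin 1  [load 9/10]
  9 → cabin 4 (new)  [load 9/10]
  2 → cabin 2  [load 10/10]
  4 → cabin 5 (new)  [load 4/10]
5 cabins opened.

5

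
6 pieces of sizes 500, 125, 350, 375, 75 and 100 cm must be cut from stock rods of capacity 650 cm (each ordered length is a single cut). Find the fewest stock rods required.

3

Total = 500 + 375 + 350 + 125 + 100 + 75 = 1525 cm.
Lower bound: ⌈1525/650⌉ = 3 stock rods.
A packing using 3 stock rods:
  stock rod 1: 500 + 125 = 625
  stock rod 2: 375 + 100 + 75 = 550
  stock rod 3: 350 = 350
This matches the lower bound, so 3 is optimal.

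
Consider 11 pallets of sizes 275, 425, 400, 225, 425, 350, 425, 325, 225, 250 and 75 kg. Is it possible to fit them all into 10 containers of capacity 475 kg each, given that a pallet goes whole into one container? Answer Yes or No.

A valid assignment using 9 containers:
  container 1: 425 = 425
  container 2: 425 = 425
  container 3: 425 = 425
  container 4: 400 + 75 = 475
  container 5: 350 = 350
  container 6: 325 = 325
  container 7: 275 = 275
  container 8: 250 + 225 = 475
  container 9: 225 = 225
That uses only 9 ≤ 10, so 10 containers are enough.

Yes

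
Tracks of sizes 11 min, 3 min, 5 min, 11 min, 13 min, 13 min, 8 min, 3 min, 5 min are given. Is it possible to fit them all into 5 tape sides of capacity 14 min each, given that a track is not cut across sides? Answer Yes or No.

No

Total = 72 min; ⌈72/14⌉ = 6.
At least 6 tape sides are required, but only 5 are allowed.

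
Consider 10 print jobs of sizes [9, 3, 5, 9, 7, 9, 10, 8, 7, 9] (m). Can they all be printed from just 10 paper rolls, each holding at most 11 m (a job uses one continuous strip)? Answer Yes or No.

Yes

A valid assignment using 9 paper rolls:
  roll 1: 10 = 10
  roll 2: 9 = 9
  roll 3: 9 = 9
  roll 4: 9 = 9
  roll 5: 9 = 9
  roll 6: 8 + 3 = 11
  roll 7: 7 = 7
  roll 8: 7 = 7
  roll 9: 5 = 5
That uses only 9 ≤ 10, so 10 paper rolls are enough.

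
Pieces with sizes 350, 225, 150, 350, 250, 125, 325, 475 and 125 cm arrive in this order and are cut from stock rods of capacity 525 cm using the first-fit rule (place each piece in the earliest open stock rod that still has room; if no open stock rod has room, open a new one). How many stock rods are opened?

5

  350 → stock rod 1 (new)  [load 350/525]
  225 → stock rod 2 (new)  [load 225/525]
  150 → stock rod 1  [load 500/525]
  350 → stock rod 3 (new)  [load 350/525]
  250 → stock rod 2  [load 475/525]
  125 → stock rod 3  [load 475/525]
  325 → stock rod 4 (new)  [load 325/525]
  475 → stock rod 5 (new)  [load 475/525]
  125 → stock rod 4  [load 450/525]
5 stock rods opened.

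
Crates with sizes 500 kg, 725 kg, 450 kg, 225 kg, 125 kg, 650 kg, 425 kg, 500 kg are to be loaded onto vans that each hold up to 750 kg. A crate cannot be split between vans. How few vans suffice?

6

Total = 725 + 650 + 500 + 500 + 450 + 425 + 225 + 125 = 3600 kg.
Lower bound: ⌈3600/750⌉ = 5 vans.
Also, 6 crates each exceed 375 kg, and no two of those can share a van, so at least 6 vans are needed.
A packing using 6 vans:
  van 1: 725 = 725
  van 2: 650 = 650
  van 3: 500 + 225 = 725
  van 4: 500 + 125 = 625
  van 5: 450 = 450
  van 6: 425 = 425
This matches the lower bound, so 6 is optimal.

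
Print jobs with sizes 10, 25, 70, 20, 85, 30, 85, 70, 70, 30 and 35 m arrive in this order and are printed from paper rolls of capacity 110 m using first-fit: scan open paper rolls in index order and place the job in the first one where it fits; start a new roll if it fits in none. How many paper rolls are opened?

6

  10 → roll 1 (new)  [load 10/110]
  25 → roll 1  [load 35/110]
  70 → roll 1  [load 105/110]
  20 → roll 2 (new)  [load 20/110]
  85 → roll 2  [load 105/110]
  30 → roll 3 (new)  [load 30/110]
  85 → roll 4 (new)  [load 85/110]
  70 → roll 3  [load 100/110]
  70 → roll 5 (new)  [load 70/110]
  30 → roll 5  [load 100/110]
  35 → roll 6 (new)  [load 35/110]
6 paper rolls opened.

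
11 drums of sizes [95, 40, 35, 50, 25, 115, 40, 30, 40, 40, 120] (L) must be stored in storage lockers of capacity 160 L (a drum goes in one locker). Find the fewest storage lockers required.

4

Total = 120 + 115 + 95 + 50 + 40 + 40 + 40 + 40 + 35 + 30 + 25 = 630 L.
Lower bound: ⌈630/160⌉ = 4 storage lockers.
A packing using 4 storage lockers:
  locker 1: 120 + 40 = 160
  locker 2: 115 + 40 = 155
  locker 3: 95 + 40 + 25 = 160
  locker 4: 50 + 40 + 35 + 30 = 155
This matches the lower bound, so 4 is optimal.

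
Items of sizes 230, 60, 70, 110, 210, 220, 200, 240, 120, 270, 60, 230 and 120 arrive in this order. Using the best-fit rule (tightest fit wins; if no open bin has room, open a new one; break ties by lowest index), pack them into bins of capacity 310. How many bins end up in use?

  230 → bin 1 (new)  [load 230/310]
  60 → bin 1  [load 290/310]
  70 → bin 2 (new)  [load 70/310]
  110 → bin 2  [load 180/310]
  210 → bin 3 (new)  [load 210/310]
  220 → bin 4 (new)  [load 220/310]
  200 → bin 5 (new)  [load 200/310]
  240 → bin 6 (new)  [load 240/310]
  120 → bin 2  [load 300/310]
  270 → bin 7 (new)  [load 270/310]
  60 → bin 6  [load 300/310]
  230 → bin 8 (new)  [load 230/310]
  120 → bin 9 (new)  [load 120/310]
9 bins opened.

9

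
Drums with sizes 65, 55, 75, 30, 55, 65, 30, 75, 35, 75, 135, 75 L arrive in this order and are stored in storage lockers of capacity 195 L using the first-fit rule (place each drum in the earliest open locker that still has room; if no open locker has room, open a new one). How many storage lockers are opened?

  65 → locker 1 (new)  [load 65/195]
  55 → locker 1  [load 120/195]
  75 → locker 1  [load 195/195]
  30 → locker 2 (new)  [load 30/195]
  55 → locker 2  [load 85/195]
  65 → locker 2  [load 150/195]
  30 → locker 2  [load 180/195]
  75 → locker 3 (new)  [load 75/195]
  35 → locker 3  [load 110/195]
  75 → locker 3  [load 185/195]
  135 → locker 4 (new)  [load 135/195]
  75 → locker 5 (new)  [load 75/195]
5 storage lockers opened.

5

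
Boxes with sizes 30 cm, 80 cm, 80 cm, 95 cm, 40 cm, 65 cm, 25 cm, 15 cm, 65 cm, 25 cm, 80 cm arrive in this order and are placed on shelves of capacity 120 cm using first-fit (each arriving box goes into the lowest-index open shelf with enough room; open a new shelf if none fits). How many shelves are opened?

6

  30 → shelf 1 (new)  [load 30/120]
  80 → shelf 1  [load 110/120]
  80 → shelf 2 (new)  [load 80/120]
  95 → shelf 3 (new)  [load 95/120]
  40 → shelf 2  [load 120/120]
  65 → shelf 4 (new)  [load 65/120]
  25 → shelf 3  [load 120/120]
  15 → shelf 4  [load 80/120]
  65 → shelf 5 (new)  [load 65/120]
  25 → shelf 4  [load 105/120]
  80 → shelf 6 (new)  [load 80/120]
6 shelves opened.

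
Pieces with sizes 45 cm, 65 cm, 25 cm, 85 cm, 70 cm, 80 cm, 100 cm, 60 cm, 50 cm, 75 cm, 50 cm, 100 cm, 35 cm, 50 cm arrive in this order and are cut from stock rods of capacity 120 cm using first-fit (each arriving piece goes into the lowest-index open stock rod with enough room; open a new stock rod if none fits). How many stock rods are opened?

  45 → stock rod 1 (new)  [load 45/120]
  65 → stock rod 1  [load 110/120]
  25 → stock rod 2 (new)  [load 25/120]
  85 → stock rod 2  [load 110/120]
  70 → stock rod 3 (new)  [load 70/120]
  80 → stock rod 4 (new)  [load 80/120]
  100 → stock rod 5 (new)  [load 100/120]
  60 → stock rod 6 (new)  [load 60/120]
  50 → stock rod 3  [load 120/120]
  75 → stock rod 7 (new)  [load 75/120]
  50 → stock rod 6  [load 110/120]
  100 → stock rod 8 (new)  [load 100/120]
  35 → stock rod 4  [load 115/120]
  50 → stock rod 9 (new)  [load 50/120]
9 stock rods opened.

9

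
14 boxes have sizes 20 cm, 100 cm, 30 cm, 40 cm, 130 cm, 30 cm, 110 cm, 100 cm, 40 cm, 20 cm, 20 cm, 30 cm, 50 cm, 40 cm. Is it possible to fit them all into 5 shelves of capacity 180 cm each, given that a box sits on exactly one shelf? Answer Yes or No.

Yes

A valid assignment using 5 shelves:
  shelf 1: 130 + 50 = 180
  shelf 2: 110 + 40 + 30 = 180
  shelf 3: 100 + 40 + 40 = 180
  shelf 4: 100 + 30 + 30 + 20 = 180
  shelf 5: 20 + 20 = 40
Every load is within 180 cm, so 5 shelves suffice.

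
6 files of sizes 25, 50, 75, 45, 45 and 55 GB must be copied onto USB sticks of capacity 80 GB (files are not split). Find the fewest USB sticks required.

Total = 75 + 55 + 50 + 45 + 45 + 25 = 295 GB.
Lower bound: ⌈295/80⌉ = 4 USB sticks.
Also, 5 files each exceed 40 GB, and no two of those can share a USB stick, so at least 5 USB sticks are needed.
A packing using 5 USB sticks:
  USB stick 1: 75 = 75
  USB stick 2: 55 + 25 = 80
  USB stick 3: 50 = 50
  USB stick 4: 45 = 45
  USB stick 5: 45 = 45
This matches the lower bound, so 5 is optimal.

5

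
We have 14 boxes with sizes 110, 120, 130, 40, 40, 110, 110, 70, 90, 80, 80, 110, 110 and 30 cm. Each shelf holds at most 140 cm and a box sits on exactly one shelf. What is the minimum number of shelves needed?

11

Total = 130 + 120 + 110 + 110 + 110 + 110 + 110 + 90 + 80 + 80 + 70 + 40 + 40 + 30 = 1230 cm.
Lower bound: ⌈1230/140⌉ = 9 shelves.
Also, 10 boxes each exceed 70 cm, and no two of those can share a shelf, so at least 10 shelves are needed.
A packing using 11 shelves:
  shelf 1: 130 = 130
  shelf 2: 120 = 120
  shelf 3: 110 + 30 = 140
  shelf 4: 110 = 110
  shelf 5: 110 = 110
  shelf 6: 110 = 110
  shelf 7: 110 = 110
  shelf 8: 90 + 40 = 130
  shelf 9: 80 + 40 = 120
  shelf 10: 80 = 80
  shelf 11: 70 = 70
No arrangement into 10 shelves stays within capacity, so 11 is optimal.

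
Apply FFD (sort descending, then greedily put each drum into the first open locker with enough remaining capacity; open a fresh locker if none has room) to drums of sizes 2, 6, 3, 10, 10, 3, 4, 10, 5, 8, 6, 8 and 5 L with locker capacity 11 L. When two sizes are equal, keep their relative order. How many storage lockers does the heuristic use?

8

Sorted descending: 10, 10, 10, 8, 8, 6, 6, 5, 5, 4, 3, 3, 2.
  10 → locker 1 (new)  [load 10/11]
  10 → locker 2 (new)  [load 10/11]
  10 → locker 3 (new)  [load 10/11]
  8 → locker 4 (new)  [load 8/11]
  8 → locker 5 (new)  [load 8/11]
  6 → locker 6 (new)  [load 6/11]
  6 → locker 7 (new)  [load 6/11]
  5 → locker 6  [load 11/11]
  5 → locker 7  [load 11/11]
  4 → locker 8 (new)  [load 4/11]
  3 → locker 4  [load 11/11]
  3 → locker 5  [load 11/11]
  2 → locker 8  [load 6/11]
8 storage lockers opened.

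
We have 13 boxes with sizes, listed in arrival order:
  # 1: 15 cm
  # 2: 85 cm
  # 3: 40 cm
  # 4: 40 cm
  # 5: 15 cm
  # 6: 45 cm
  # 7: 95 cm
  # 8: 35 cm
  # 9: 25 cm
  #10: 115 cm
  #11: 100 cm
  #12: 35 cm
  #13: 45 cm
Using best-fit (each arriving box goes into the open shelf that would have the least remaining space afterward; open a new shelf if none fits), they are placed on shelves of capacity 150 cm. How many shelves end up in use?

5

  15 → shelf 1 (new)  [load 15/150]
  85 → shelf 1  [load 100/150]
  40 → shelf 1  [load 140/150]
  40 → shelf 2 (new)  [load 40/150]
  15 → shelf 2  [load 55/150]
  45 → shelf 2  [load 100/150]
  95 → shelf 3 (new)  [load 95/150]
  35 → shelf 2  [load 135/150]
  25 → shelf 3  [load 120/150]
  115 → shelf 4 (new)  [load 115/150]
  100 → shelf 5 (new)  [load 100/150]
  35 → shelf 4  [load 150/150]
  45 → shelf 5  [load 145/150]
5 shelves opened.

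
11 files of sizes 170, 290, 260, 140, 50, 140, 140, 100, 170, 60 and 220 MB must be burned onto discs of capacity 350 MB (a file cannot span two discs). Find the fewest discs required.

Total = 290 + 260 + 220 + 170 + 170 + 140 + 140 + 140 + 100 + 60 + 50 = 1740 MB.
Lower bound: ⌈1740/350⌉ = 5 discs.
A packing using 6 discs:
  disc 1: 290 + 60 = 350
  disc 2: 260 + 50 = 310
  disc 3: 220 + 100 = 320
  disc 4: 170 + 170 = 340
  disc 5: 140 + 140 = 280
  disc 6: 140 = 140
No arrangement into 5 discs stays within capacity, so 6 is optimal.

6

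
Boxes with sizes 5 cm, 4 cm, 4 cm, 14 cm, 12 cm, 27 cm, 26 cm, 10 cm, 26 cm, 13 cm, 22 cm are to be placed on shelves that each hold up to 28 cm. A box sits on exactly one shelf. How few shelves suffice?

Total = 27 + 26 + 26 + 22 + 14 + 13 + 12 + 10 + 5 + 4 + 4 = 163 cm.
Lower bound: ⌈163/28⌉ = 6 shelves.
A packing using 7 shelves:
  shelf 1: 27 = 27
  shelf 2: 26 = 26
  shelf 3: 26 = 26
  shelf 4: 22 + 5 = 27
  shelf 5: 14 + 13 = 27
  shelf 6: 12 + 10 + 4 = 26
  shelf 7: 4 = 4
No arrangement into 6 shelves stays within capacity, so 7 is optimal.

7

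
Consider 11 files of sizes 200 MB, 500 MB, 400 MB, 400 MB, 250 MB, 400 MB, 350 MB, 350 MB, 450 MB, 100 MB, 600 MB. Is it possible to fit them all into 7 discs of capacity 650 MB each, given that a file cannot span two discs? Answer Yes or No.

No

Total = 4000 MB; ⌈4000/650⌉ = 7.
8 files each exceed half the capacity and cannot share a disc, forcing at least 8 discs.
At least 8 discs are required, but only 7 are allowed.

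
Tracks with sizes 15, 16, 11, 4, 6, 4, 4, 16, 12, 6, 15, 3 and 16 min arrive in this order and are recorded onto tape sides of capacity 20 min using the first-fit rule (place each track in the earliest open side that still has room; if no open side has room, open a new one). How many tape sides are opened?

7

  15 → side 1 (new)  [load 15/20]
  16 → side 2 (new)  [load 16/20]
  11 → side 3 (new)  [load 11/20]
  4 → side 1  [load 19/20]
  6 → side 3  [load 17/20]
  4 → side 2  [load 20/20]
  4 → side 4 (new)  [load 4/20]
  16 → side 4  [load 20/20]
  12 → side 5 (new)  [load 12/20]
  6 → side 5  [load 18/20]
  15 → side 6 (new)  [load 15/20]
  3 → side 3  [load 20/20]
  16 → side 7 (new)  [load 16/20]
7 tape sides opened.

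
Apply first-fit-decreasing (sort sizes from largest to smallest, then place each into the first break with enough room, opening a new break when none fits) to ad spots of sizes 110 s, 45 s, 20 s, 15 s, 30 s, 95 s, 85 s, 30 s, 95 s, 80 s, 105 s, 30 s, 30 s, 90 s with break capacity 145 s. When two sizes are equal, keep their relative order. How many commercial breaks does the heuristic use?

7

Sorted descending: 110, 105, 95, 95, 90, 85, 80, 45, 30, 30, 30, 30, 20, 15.
  110 → break 1 (new)  [load 110/145]
  105 → break 2 (new)  [load 105/145]
  95 → break 3 (new)  [load 95/145]
  95 → break 4 (new)  [load 95/145]
  90 → break 5 (new)  [load 90/145]
  85 → break 6 (new)  [load 85/145]
  80 → break 7 (new)  [load 80/145]
  45 → break 3  [load 140/145]
  30 → break 1  [load 140/145]
  30 → break 2  [load 135/145]
  30 → break 4  [load 125/145]
  30 → break 5  [load 120/145]
  20 → break 4  [load 145/145]
  15 → break 5  [load 135/145]
7 commercial breaks opened.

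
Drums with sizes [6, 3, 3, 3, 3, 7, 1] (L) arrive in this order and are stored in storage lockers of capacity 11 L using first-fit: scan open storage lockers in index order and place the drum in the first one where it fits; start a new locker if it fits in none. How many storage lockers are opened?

  6 → locker 1 (new)  [load 6/11]
  3 → locker 1  [load 9/11]
  3 → locker 2 (new)  [load 3/11]
  3 → locker 2  [load 6/11]
  3 → locker 2  [load 9/11]
  7 → locker 3 (new)  [load 7/11]
  1 → locker 1  [load 10/11]
3 storage lockers opened.

3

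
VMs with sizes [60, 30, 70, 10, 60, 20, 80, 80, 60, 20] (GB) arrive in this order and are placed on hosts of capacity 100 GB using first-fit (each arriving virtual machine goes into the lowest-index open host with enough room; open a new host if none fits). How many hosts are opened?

6

  60 → host 1 (new)  [load 60/100]
  30 → host 1  [load 90/100]
  70 → host 2 (new)  [load 70/100]
  10 → host 1  [load 100/100]
  60 → host 3 (new)  [load 60/100]
  20 → host 2  [load 90/100]
  80 → host 4 (new)  [load 80/100]
  80 → host 5 (new)  [load 80/100]
  60 → host 6 (new)  [load 60/100]
  20 → host 3  [load 80/100]
6 hosts opened.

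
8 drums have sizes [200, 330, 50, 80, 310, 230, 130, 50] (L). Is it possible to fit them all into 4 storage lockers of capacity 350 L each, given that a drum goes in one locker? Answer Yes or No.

No

Total = 1380 L; ⌈1380/350⌉ = 4.
The bound of 4 does not rule out 4, but exhaustive search shows no assignment into 4 storage lockers of capacity 350 L exists — the minimum is 5.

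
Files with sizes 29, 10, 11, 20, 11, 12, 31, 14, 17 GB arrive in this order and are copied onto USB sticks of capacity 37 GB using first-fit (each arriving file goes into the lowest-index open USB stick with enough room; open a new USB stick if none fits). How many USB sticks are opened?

  29 → USB stick 1 (new)  [load 29/37]
  10 → USB stick 2 (new)  [load 10/37]
  11 → USB stick 2  [load 21/37]
  20 → USB stick 3 (new)  [load 20/37]
  11 → USB stick 2  [load 32/37]
  12 → USB stick 3  [load 32/37]
  31 → USB stick 4 (new)  [load 31/37]
  14 → USB stick 5 (new)  [load 14/37]
  17 → USB stick 5  [load 31/37]
5 USB sticks opened.

5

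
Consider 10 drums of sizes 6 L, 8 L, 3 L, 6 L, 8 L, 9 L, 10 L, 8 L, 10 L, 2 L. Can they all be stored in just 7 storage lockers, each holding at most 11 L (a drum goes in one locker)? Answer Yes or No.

No

Total = 70 L; ⌈70/11⌉ = 7.
8 drums each exceed half the capacity and cannot share a locker, forcing at least 8 storage lockers.
At least 8 storage lockers are required, but only 7 are allowed.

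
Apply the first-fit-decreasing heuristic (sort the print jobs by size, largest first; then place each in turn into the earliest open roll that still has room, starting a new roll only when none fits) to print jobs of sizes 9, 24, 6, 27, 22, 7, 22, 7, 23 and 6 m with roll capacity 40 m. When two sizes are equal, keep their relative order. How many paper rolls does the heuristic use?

Sorted descending: 27, 24, 23, 22, 22, 9, 7, 7, 6, 6.
  27 → roll 1 (new)  [load 27/40]
  24 → roll 2 (new)  [load 24/40]
  23 → roll 3 (new)  [load 23/40]
  22 → roll 4 (new)  [load 22/40]
  22 → roll 5 (new)  [load 22/40]
  9 → roll 1  [load 36/40]
  7 → roll 2  [load 31/40]
  7 → roll 2  [load 38/40]
  6 → roll 3  [load 29/40]
  6 → roll 3  [load 35/40]
5 paper rolls opened.

5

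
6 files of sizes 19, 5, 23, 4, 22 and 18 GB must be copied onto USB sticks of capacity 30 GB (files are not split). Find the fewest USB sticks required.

Total = 23 + 22 + 19 + 18 + 5 + 4 = 91 GB.
Lower bound: ⌈91/30⌉ = 4 USB sticks.
A packing using 4 USB sticks:
  USB stick 1: 23 + 5 = 28
  USB stick 2: 22 + 4 = 26
  USB stick 3: 19 = 19
  USB stick 4: 18 = 18
This matches the lower bound, so 4 is optimal.

4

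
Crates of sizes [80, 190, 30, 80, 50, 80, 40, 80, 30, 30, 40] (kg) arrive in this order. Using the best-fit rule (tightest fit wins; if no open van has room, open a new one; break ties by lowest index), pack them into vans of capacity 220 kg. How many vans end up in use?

4

  80 → van 1 (new)  [load 80/220]
  190 → van 2 (new)  [load 190/220]
  30 → van 2  [load 220/220]
  80 → van 1  [load 160/220]
  50 → van 1  [load 210/220]
  80 → van 3 (new)  [load 80/220]
  40 → van 3  [load 120/220]
  80 → van 3  [load 200/220]
  30 → van 4 (new)  [load 30/220]
  30 → van 4  [load 60/220]
  40 → van 4  [load 100/220]
4 vans opened.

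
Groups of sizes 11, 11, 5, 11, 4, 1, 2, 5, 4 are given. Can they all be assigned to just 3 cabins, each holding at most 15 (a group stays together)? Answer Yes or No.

No

Total = 54; ⌈54/15⌉ = 4.
At least 4 cabins are required, but only 3 are allowed.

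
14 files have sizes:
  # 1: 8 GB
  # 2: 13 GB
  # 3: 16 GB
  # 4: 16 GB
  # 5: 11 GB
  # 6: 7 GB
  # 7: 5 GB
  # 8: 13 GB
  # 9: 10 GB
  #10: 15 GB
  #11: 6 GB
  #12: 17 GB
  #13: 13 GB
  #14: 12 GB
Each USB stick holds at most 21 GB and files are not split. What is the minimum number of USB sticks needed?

Total = 17 + 16 + 16 + 15 + 13 + 13 + 13 + 12 + 11 + 10 + 8 + 7 + 6 + 5 = 162 GB.
Lower bound: ⌈162/21⌉ = 8 USB sticks.
Also, 9 files each exceed 21/2 GB, and no two of those can share a USB stick, so at least 9 USB sticks are needed.
A packing using 9 USB sticks:
  USB stick 1: 17 = 17
  USB stick 2: 16 + 5 = 21
  USB stick 3: 16 = 16
  USB stick 4: 15 + 6 = 21
  USB stick 5: 13 + 8 = 21
  USB stick 6: 13 + 7 = 20
  USB stick 7: 13 = 13
  USB stick 8: 12 = 12
  USB stick 9: 11 + 10 = 21
This matches the lower bound, so 9 is optimal.

9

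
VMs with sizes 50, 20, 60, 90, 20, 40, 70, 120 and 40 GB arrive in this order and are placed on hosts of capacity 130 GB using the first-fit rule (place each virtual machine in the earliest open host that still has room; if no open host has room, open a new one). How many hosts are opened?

  50 → host 1 (new)  [load 50/130]
  20 → host 1  [load 70/130]
  60 → host 1  [load 130/130]
  90 → host 2 (new)  [load 90/130]
  20 → host 2  [load 110/130]
  40 → host 3 (new)  [load 40/130]
  70 → host 3  [load 110/130]
  120 → host 4 (new)  [load 120/130]
  40 → host 5 (new)  [load 40/130]
5 hosts opened.

5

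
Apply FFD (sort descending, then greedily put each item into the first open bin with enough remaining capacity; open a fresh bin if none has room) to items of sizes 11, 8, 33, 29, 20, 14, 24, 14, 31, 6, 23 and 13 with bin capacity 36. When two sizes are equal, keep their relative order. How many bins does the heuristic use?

Sorted descending: 33, 31, 29, 24, 23, 20, 14, 14, 13, 11, 8, 6.
  33 → bin 1 (new)  [load 33/36]
  31 → bin 2 (new)  [load 31/36]
  29 → bin 3 (new)  [load 29/36]
  24 → bin 4 (new)  [load 24/36]
  23 → bin 5 (new)  [load 23/36]
  20 → bin 6 (new)  [load 20/36]
  14 → bin 6  [load 34/36]
  14 → bin 7 (new)  [load 14/36]
  13 → bin 5  [load 36/36]
  11 → bin 4  [load 35/36]
  8 → bin 7  [load 22/36]
  6 → bin 3  [load 35/36]
7 bins opened.

7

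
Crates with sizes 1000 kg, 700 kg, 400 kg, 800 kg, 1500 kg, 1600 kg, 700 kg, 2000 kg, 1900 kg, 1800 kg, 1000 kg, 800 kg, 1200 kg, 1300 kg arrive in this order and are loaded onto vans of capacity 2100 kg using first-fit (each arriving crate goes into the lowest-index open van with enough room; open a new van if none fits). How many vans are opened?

10

  1000 → van 1 (new)  [load 1000/2100]
  700 → van 1  [load 1700/2100]
  400 → van 1  [load 2100/2100]
  800 → van 2 (new)  [load 800/2100]
  1500 → van 3 (new)  [load 1500/2100]
  1600 → van 4 (new)  [load 1600/2100]
  700 → van 2  [load 1500/2100]
  2000 → van 5 (new)  [load 2000/2100]
  1900 → van 6 (new)  [load 1900/2100]
  1800 → van 7 (new)  [load 1800/2100]
  1000 → van 8 (new)  [load 1000/2100]
  800 → van 8  [load 1800/2100]
  1200 → van 9 (new)  [load 1200/2100]
  1300 → van 10 (new)  [load 1300/2100]
10 vans opened.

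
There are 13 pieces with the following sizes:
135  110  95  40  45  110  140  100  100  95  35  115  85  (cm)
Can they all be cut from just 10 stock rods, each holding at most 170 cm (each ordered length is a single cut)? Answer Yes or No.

Yes

A valid assignment using 10 stock rods:
  stock rod 1: 140 = 140
  stock rod 2: 135 + 35 = 170
  stock rod 3: 115 + 45 = 160
  stock rod 4: 110 + 40 = 150
  stock rod 5: 110 = 110
  stock rod 6: 100 = 100
  stock rod 7: 100 = 100
  stock rod 8: 95 = 95
  stock rod 9: 95 = 95
  stock rod 10: 85 = 85
Every load is within 170 cm, so 10 stock rods suffice.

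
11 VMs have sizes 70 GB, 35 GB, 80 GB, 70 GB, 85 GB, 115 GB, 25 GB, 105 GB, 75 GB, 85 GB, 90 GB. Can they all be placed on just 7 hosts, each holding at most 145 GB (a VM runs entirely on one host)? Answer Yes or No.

Total = 835 GB; ⌈835/145⌉ = 6.
7 VMs each exceed half the capacity and cannot share a host, forcing at least 7 hosts.
The bound of 7 does not rule out 7, but exhaustive search shows no assignment into 7 hosts of capacity 145 GB exists — the minimum is 8.

No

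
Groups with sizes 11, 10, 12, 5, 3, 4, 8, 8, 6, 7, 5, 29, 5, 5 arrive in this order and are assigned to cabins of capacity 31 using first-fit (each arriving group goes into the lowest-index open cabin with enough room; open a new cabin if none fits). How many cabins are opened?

  11 → cabin 1 (new)  [load 11/31]
  10 → cabin 1  [load 21/31]
  12 → cabin 2 (new)  [load 12/31]
  5 → cabin 1  [load 26/31]
  3 → cabin 1  [load 29/31]
  4 → cabin 2  [load 16/31]
  8 → cabin 2  [load 24/31]
  8 → cabin 3 (new)  [load 8/31]
  6 → cabin 2  [load 30/31]
  7 → cabin 3  [load 15/31]
  5 → cabin 3  [load 20/31]
  29 → cabin 4 (new)  [load 29/31]
  5 → cabin 3  [load 25/31]
  5 → cabin 3  [load 30/31]
4 cabins opened.

4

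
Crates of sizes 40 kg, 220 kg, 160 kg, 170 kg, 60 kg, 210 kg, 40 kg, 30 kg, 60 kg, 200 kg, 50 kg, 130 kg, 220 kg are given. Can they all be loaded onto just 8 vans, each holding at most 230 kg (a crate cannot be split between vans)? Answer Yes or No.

Yes

A valid assignment using 8 vans:
  van 1: 220 = 220
  van 2: 220 = 220
  van 3: 210 = 210
  van 4: 200 + 30 = 230
  van 5: 170 + 60 = 230
  van 6: 160 + 60 = 220
  van 7: 130 + 50 + 40 = 220
  van 8: 40 = 40
Every load is within 230 kg, so 8 vans suffice.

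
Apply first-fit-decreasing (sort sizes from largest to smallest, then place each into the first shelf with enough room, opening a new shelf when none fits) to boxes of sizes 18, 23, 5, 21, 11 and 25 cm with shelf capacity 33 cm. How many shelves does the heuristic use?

4

Sorted descending: 25, 23, 21, 18, 11, 5.
  25 → shelf 1 (new)  [load 25/33]
  23 → shelf 2 (new)  [load 23/33]
  21 → shelf 3 (new)  [load 21/33]
  18 → shelf 4 (new)  [load 18/33]
  11 → shelf 3  [load 32/33]
  5 → shelf 1  [load 30/33]
4 shelves opened.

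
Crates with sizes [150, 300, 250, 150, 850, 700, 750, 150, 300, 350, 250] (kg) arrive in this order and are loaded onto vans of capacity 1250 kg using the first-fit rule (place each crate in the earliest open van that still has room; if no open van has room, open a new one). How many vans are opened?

  150 → van 1 (new)  [load 150/1250]
  300 → van 1  [load 450/1250]
  250 → van 1  [load 700/1250]
  150 → van 1  [load 850/1250]
  850 → van 2 (new)  [load 850/1250]
  700 → van 3 (new)  [load 700/1250]
  750 → van 4 (new)  [load 750/1250]
  150 → van 1  [load 1000/1250]
  300 → van 2  [load 1150/1250]
  350 → van 3  [load 1050/1250]
  250 → van 1  [load 1250/1250]
4 vans opened.

4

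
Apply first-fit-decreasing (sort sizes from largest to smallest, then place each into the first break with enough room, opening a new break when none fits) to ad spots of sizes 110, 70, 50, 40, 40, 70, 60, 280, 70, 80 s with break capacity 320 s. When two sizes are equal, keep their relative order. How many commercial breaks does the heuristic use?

3

Sorted descending: 280, 110, 80, 70, 70, 70, 60, 50, 40, 40.
  280 → break 1 (new)  [load 280/320]
  110 → break 2 (new)  [load 110/320]
  80 → break 2  [load 190/320]
  70 → break 2  [load 260/320]
  70 → break 3 (new)  [load 70/320]
  70 → break 3  [load 140/320]
  60 → break 2  [load 320/320]
  50 → break 3  [load 190/320]
  40 → break 1  [load 320/320]
  40 → break 3  [load 230/320]
3 commercial breaks opened.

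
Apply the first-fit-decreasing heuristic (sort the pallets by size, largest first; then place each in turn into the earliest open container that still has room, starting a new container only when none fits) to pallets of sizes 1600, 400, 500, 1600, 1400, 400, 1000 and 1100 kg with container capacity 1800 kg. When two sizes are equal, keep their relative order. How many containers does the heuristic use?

5

Sorted descending: 1600, 1600, 1400, 1100, 1000, 500, 400, 400.
  1600 → container 1 (new)  [load 1600/1800]
  1600 → container 2 (new)  [load 1600/1800]
  1400 → container 3 (new)  [load 1400/1800]
  1100 → container 4 (new)  [load 1100/1800]
  1000 → container 5 (new)  [load 1000/1800]
  500 → container 4  [load 1600/1800]
  400 → container 3  [load 1800/1800]
  400 → container 5  [load 1400/1800]
5 containers opened.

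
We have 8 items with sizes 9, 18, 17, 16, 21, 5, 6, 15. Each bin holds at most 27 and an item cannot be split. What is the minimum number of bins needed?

5

Total = 21 + 18 + 17 + 16 + 15 + 9 + 6 + 5 = 107.
Lower bound: ⌈107/27⌉ = 4 bins.
Also, 5 items each exceed 27/2, and no two of those can share a bin, so at least 5 bins are needed.
A packing using 5 bins:
  bin 1: 21 + 6 = 27
  bin 2: 18 + 9 = 27
  bin 3: 17 + 5 = 22
  bin 4: 16 = 16
  bin 5: 15 = 15
This matches the lower bound, so 5 is optimal.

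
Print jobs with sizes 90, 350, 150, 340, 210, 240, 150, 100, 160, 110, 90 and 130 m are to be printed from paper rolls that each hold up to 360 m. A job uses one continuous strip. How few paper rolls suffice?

Total = 350 + 340 + 240 + 210 + 160 + 150 + 150 + 130 + 110 + 100 + 90 + 90 = 2120 m.
Lower bound: ⌈2120/360⌉ = 6 paper rolls.
A packing using 7 paper rolls:
  roll 1: 350 = 350
  roll 2: 340 = 340
  roll 3: 240 + 110 = 350
  roll 4: 210 + 150 = 360
  roll 5: 160 + 150 = 310
  roll 6: 130 + 100 + 90 = 320
  roll 7: 90 = 90
No arrangement into 6 paper rolls stays within capacity, so 7 is optimal.

7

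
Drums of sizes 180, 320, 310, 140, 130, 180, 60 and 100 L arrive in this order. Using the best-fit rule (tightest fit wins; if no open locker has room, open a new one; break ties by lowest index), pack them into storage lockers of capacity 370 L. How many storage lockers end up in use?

  180 → locker 1 (new)  [load 180/370]
  320 → locker 2 (new)  [load 320/370]
  310 → locker 3 (new)  [load 310/370]
  140 → locker 1  [load 320/370]
  130 → locker 4 (new)  [load 130/370]
  180 → locker 4  [load 310/370]
  60 → locker 3  [load 370/370]
  100 → locker 5 (new)  [load 100/370]
5 storage lockers opened.

5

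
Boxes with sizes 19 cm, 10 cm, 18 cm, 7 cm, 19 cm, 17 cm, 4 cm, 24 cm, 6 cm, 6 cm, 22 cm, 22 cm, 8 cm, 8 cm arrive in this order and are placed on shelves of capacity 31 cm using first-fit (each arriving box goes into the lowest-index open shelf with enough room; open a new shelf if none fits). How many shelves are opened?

7

  19 → shelf 1 (new)  [load 19/31]
  10 → shelf 1  [load 29/31]
  18 → shelf 2 (new)  [load 18/31]
  7 → shelf 2  [load 25/31]
  19 → shelf 3 (new)  [load 19/31]
  17 → shelf 4 (new)  [load 17/31]
  4 → shelf 2  [load 29/31]
  24 → shelf 5 (new)  [load 24/31]
  6 → shelf 3  [load 25/31]
  6 → shelf 3  [load 31/31]
  22 → shelf 6 (new)  [load 22/31]
  22 → shelf 7 (new)  [load 22/31]
  8 → shelf 4  [load 25/31]
  8 → shelf 6  [load 30/31]
7 shelves opened.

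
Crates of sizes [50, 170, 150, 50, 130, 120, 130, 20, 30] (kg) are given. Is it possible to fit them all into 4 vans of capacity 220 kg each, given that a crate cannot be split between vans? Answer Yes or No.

No

Total = 850 kg; ⌈850/220⌉ = 4.
5 crates each exceed half the capacity and cannot share a van, forcing at least 5 vans.
At least 5 vans are required, but only 4 are allowed.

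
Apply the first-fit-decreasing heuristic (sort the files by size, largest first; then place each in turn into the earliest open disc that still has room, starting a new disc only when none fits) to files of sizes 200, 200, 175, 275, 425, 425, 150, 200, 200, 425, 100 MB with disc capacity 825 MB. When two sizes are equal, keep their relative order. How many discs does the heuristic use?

4

Sorted descending: 425, 425, 425, 275, 200, 200, 200, 200, 175, 150, 100.
  425 → disc 1 (new)  [load 425/825]
  425 → disc 2 (new)  [load 425/825]
  425 → disc 3 (new)  [load 425/825]
  275 → disc 1  [load 700/825]
  200 → disc 2  [load 625/825]
  200 → disc 2  [load 825/825]
  200 → disc 3  [load 625/825]
  200 → disc 3  [load 825/825]
  175 → disc 4 (new)  [load 175/825]
  150 → disc 4  [load 325/825]
  100 → disc 1  [load 800/825]
4 discs opened.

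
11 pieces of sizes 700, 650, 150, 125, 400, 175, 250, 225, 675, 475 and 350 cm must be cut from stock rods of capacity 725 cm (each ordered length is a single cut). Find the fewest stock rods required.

Total = 700 + 675 + 650 + 475 + 400 + 350 + 250 + 225 + 175 + 150 + 125 = 4175 cm.
Lower bound: ⌈4175/725⌉ = 6 stock rods.
A packing using 6 stock rods:
  stock rod 1: 700 = 700
  stock rod 2: 675 = 675
  stock rod 3: 650 = 650
  stock rod 4: 475 + 250 = 725
  stock rod 5: 400 + 175 + 150 = 725
  stock rod 6: 350 + 225 + 125 = 700
This matches the lower bound, so 6 is optimal.

6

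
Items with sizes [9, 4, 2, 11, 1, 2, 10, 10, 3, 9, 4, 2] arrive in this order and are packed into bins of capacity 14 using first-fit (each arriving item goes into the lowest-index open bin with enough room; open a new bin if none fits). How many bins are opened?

5

  9 → bin 1 (new)  [load 9/14]
  4 → bin 1  [load 13/14]
  2 → bin 2 (new)  [load 2/14]
  11 → bin 2  [load 13/14]
  1 → bin 1  [load 14/14]
  2 → bin 3 (new)  [load 2/14]
  10 → bin 3  [load 12/14]
  10 → bin 4 (new)  [load 10/14]
  3 → bin 4  [load 13/14]
  9 → bin 5 (new)  [load 9/14]
  4 → bin 5  [load 13/14]
  2 → bin 3  [load 14/14]
5 bins opened.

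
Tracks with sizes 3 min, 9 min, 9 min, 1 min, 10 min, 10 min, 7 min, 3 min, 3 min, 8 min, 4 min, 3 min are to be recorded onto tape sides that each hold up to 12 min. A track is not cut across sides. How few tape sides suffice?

7

Total = 10 + 10 + 9 + 9 + 8 + 7 + 4 + 3 + 3 + 3 + 3 + 1 = 70 min.
Lower bound: ⌈70/12⌉ = 6 tape sides.
A packing using 7 tape sides:
  side 1: 10 + 1 = 11
  side 2: 10 = 10
  side 3: 9 + 3 = 12
  side 4: 9 + 3 = 12
  side 5: 8 + 4 = 12
  side 6: 7 + 3 = 10
  side 7: 3 = 3
No arrangement into 6 tape sides stays within capacity, so 7 is optimal.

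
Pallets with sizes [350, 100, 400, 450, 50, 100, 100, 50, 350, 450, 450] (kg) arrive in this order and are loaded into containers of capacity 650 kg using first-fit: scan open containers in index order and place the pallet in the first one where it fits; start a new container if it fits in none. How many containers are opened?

6

  350 → container 1 (new)  [load 350/650]
  100 → container 1  [load 450/650]
  400 → container 2 (new)  [load 400/650]
  450 → container 3 (new)  [load 450/650]
  50 → container 1  [load 500/650]
  100 → container 1  [load 600/650]
  100 → container 2  [load 500/650]
  50 → container 1  [load 650/650]
  350 → container 4 (new)  [load 350/650]
  450 → container 5 (new)  [load 450/650]
  450 → container 6 (new)  [load 450/650]
6 containers opened.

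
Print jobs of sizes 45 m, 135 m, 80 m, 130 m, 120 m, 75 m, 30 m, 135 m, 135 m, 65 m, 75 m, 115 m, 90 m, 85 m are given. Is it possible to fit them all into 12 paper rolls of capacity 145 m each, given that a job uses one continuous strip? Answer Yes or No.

A valid assignment using 11 paper rolls:
  roll 1: 135 = 135
  roll 2: 135 = 135
  roll 3: 135 = 135
  roll 4: 130 = 130
  roll 5: 120 = 120
  roll 6: 115 + 30 = 145
  roll 7: 90 + 45 = 135
  roll 8: 85 = 85
  roll 9: 80 + 65 = 145
  roll 10: 75 = 75
  roll 11: 75 = 75
That uses only 11 ≤ 12, so 12 paper rolls are enough.

Yes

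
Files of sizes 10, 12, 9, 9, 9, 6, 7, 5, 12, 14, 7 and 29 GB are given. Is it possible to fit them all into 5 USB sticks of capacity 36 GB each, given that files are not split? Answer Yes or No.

Yes

A valid assignment using 4 USB sticks:
  USB stick 1: 29 + 7 = 36
  USB stick 2: 14 + 12 + 10 = 36
  USB stick 3: 12 + 9 + 9 + 6 = 36
  USB stick 4: 9 + 7 + 5 = 21
That uses only 4 ≤ 5, so 5 USB sticks are enough.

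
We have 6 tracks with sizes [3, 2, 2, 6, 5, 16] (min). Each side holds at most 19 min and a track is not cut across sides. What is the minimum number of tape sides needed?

2

Total = 16 + 6 + 5 + 3 + 2 + 2 = 34 min.
Lower bound: ⌈34/19⌉ = 2 tape sides.
A packing using 2 tape sides:
  side 1: 16 + 3 = 19
  side 2: 6 + 5 + 2 + 2 = 15
This matches the lower bound, so 2 is optimal.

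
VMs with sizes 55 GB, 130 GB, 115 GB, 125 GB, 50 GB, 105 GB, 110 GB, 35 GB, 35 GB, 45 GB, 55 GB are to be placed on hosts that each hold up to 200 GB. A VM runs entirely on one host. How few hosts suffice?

Total = 130 + 125 + 115 + 110 + 105 + 55 + 55 + 50 + 45 + 35 + 35 = 860 GB.
Lower bound: ⌈860/200⌉ = 5 hosts.
A packing using 5 hosts:
  host 1: 130 + 55 = 185
  host 2: 125 + 55 = 180
  host 3: 115 + 50 + 35 = 200
  host 4: 110 + 45 + 35 = 190
  host 5: 105 = 105
This matches the lower bound, so 5 is optimal.

5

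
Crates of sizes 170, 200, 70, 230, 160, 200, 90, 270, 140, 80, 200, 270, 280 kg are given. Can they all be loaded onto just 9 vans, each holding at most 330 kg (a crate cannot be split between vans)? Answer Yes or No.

A valid assignment using 9 vans:
  van 1: 280 = 280
  van 2: 270 = 270
  van 3: 270 = 270
  van 4: 230 + 90 = 320
  van 5: 200 + 80 = 280
  van 6: 200 + 70 = 270
  van 7: 200 = 200
  van 8: 170 + 160 = 330
  van 9: 140 = 140
Every load is within 330 kg, so 9 vans suffice.

Yes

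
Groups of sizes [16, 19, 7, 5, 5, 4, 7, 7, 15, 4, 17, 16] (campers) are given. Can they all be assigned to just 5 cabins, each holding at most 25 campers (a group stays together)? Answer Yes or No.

No

Total = 122 campers; ⌈122/25⌉ = 5.
The bound of 5 does not rule out 5, but exhaustive search shows no assignment into 5 cabins of capacity 25 campers exists — the minimum is 6.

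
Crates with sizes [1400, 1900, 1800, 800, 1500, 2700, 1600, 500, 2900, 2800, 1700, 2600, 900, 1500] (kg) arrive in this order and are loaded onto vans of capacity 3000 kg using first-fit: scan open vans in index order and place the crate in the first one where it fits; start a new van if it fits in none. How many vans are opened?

  1400 → van 1 (new)  [load 1400/3000]
  1900 → van 2 (new)  [load 1900/3000]
  1800 → van 3 (new)  [load 1800/3000]
  800 → van 1  [load 2200/3000]
  1500 → van 4 (new)  [load 1500/3000]
  2700 → van 5 (new)  [load 2700/3000]
  1600 → van 6 (new)  [load 1600/3000]
  500 → van 1  [load 2700/3000]
  2900 → van 7 (new)  [load 2900/3000]
  2800 → van 8 (new)  [load 2800/3000]
  1700 → van 9 (new)  [load 1700/3000]
  2600 → van 10 (new)  [load 2600/3000]
  900 → van 2  [load 2800/3000]
  1500 → van 4  [load 3000/3000]
10 vans opened.

10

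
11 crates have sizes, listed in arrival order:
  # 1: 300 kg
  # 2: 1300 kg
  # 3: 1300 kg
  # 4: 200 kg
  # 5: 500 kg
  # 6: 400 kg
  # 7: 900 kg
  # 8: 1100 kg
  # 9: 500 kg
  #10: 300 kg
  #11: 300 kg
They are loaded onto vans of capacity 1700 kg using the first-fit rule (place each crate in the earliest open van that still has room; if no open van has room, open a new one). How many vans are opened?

5

  300 → van 1 (new)  [load 300/1700]
  1300 → van 1  [load 1600/1700]
  1300 → van 2 (new)  [load 1300/1700]
  200 → van 2  [load 1500/1700]
  500 → van 3 (new)  [load 500/1700]
  400 → van 3  [load 900/1700]
  900 → van 4 (new)  [load 900/1700]
  1100 → van 5 (new)  [load 1100/1700]
  500 → van 3  [load 1400/1700]
  300 → van 3  [load 1700/1700]
  300 → van 4  [load 1200/1700]
5 vans opened.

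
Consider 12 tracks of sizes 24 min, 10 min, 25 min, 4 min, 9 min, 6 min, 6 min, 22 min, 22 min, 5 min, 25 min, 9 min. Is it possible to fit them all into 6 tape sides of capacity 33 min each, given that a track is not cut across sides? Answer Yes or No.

Yes

A valid assignment using 6 tape sides:
  side 1: 25 + 6 = 31
  side 2: 25 + 6 = 31
  side 3: 24 + 9 = 33
  side 4: 22 + 10 = 32
  side 5: 22 + 9 = 31
  side 6: 5 + 4 = 9
Every load is within 33 min, so 6 tape sides suffice.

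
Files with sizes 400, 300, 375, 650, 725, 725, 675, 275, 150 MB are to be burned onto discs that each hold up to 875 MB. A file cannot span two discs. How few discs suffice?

6

Total = 725 + 725 + 675 + 650 + 400 + 375 + 300 + 275 + 150 = 4275 MB.
Lower bound: ⌈4275/875⌉ = 5 discs.
A packing using 6 discs:
  disc 1: 725 + 150 = 875
  disc 2: 725 = 725
  disc 3: 675 = 675
  disc 4: 650 = 650
  disc 5: 400 + 375 = 775
  disc 6: 300 + 275 = 575
No arrangement into 5 discs stays within capacity, so 6 is optimal.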